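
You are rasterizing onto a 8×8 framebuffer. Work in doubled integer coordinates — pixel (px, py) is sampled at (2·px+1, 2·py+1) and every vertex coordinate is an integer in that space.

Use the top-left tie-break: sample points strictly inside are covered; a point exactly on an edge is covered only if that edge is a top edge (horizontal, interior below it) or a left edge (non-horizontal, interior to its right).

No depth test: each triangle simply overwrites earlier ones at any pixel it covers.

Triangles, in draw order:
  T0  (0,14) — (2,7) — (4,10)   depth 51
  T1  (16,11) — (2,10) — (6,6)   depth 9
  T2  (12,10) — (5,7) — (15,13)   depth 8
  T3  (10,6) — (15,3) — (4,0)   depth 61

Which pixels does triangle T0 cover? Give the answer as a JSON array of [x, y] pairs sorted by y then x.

T0:
  2·area = 20
  edge (0, 14)→(2, 7): d=(2,-7) top-left  bias=+0
  edge (2, 7)→(4, 10): d=(2,3) right/bottom  bias=-1
  edge (4, 10)→(0, 14): d=(-4,4) right/bottom  bias=-1
    (6,0)@(13, 1): e=[65,-45,0] → ·  [on edge]
    (5,1)@(11, 3): e=[55,-35,0] → ·  [on edge]
    (4,2)@(9, 5): e=[45,-25,0] → ·  [on edge]
    (3,3)@(7, 7): e=[35,-15,0] → ·  [on edge]
    (1,4)@(3, 9): e=[11,1,8] → #
    (2,4)@(5, 9): e=[25,-5,0] → ·  [on edge]
    (0,5)@(1, 11): e=[1,11,8] → #
    (1,5)@(3, 11): e=[15,5,0] → ·  [on edge]
    (0,6)@(1, 13): e=[5,15,0] → ·  [on edge]
  covered (2 px):
    · · · · · · · ·
    · · · · · · · ·
    · · · · · · · ·
    · · · · · · · ·
    · # · · · · · ·
    # · · · · · · ·
    · · · · · · · ·
    · · · · · · · ·
T1:
  2·area = 60
  edge (16, 11)→(2, 10): d=(-14,-1) top-left  bias=+0
  edge (2, 10)→(6, 6): d=(4,-4) top-left  bias=+0
  edge (6, 6)→(16, 11): d=(10,5) right/bottom  bias=-1
    (5,0)@(11, 1): e=[135,0,-75] → ·  [on edge]
    (4,1)@(9, 3): e=[105,0,-45] → ·  [on edge]
    (3,2)@(7, 5): e=[75,0,-15] → ·  [on edge]
    (2,3)@(5, 7): e=[45,0,15] → #  [on edge]
    (3,3)@(7, 7): e=[47,8,5] → #
    (4,3)@(9, 7): e=[49,16,-5] → ·
    (1,4)@(3, 9): e=[15,0,45] → #  [on edge]
    (4,4)@(9, 9): e=[21,24,15] → #
    (5,4)@(11, 9): e=[23,32,5] → #
    (6,4)@(13, 9): e=[25,40,-5] → ·
    (0,5)@(1, 11): e=[-15,0,75] → ·  [on edge]
    (1,5)@(3, 11): e=[-13,8,65] → ·
  covered (7 px):
    · · · · · · · ·
    · · · · · · · ·
    · · · · · · · ·
    · · # # · · · ·
    · # # # # # · ·
    · · · · · · · ·
    · · · · · · · ·
    · · · · · · · ·
T2:
  2·area = 12  (B↔C swapped to make it positive)
  edge (12, 10)→(15, 13): d=(3,3) right/bottom  bias=-1
  edge (15, 13)→(5, 7): d=(-10,-6) top-left  bias=+0
  edge (5, 7)→(12, 10): d=(7,3) right/bottom  bias=-1
    (1,0)@(3, 1): e=[0,48,-36] → ·  [on edge]
    (2,1)@(5, 3): e=[0,40,-28] → ·  [on edge]
    (3,2)@(7, 5): e=[0,32,-20] → ·  [on edge]
    (2,3)@(5, 7): e=[12,0,0] → ·  [on edge]
    (4,3)@(9, 7): e=[0,24,-12] → ·  [on edge]
    (4,4)@(9, 9): e=[6,4,2] → #
    (5,4)@(11, 9): e=[0,16,-4] → ·  [on edge]
    (4,5)@(9, 11): e=[12,-16,16] → ·
    (6,5)@(13, 11): e=[0,8,4] → ·  [on edge]
    (7,6)@(15, 13): e=[0,0,12] → ·  [on edge]
  covered (1 px):
    · · · · · · · ·
    · · · · · · · ·
    · · · · · · · ·
    · · · · · · · ·
    · · · · # · · ·
    · · · · · · · ·
    · · · · · · · ·
    · · · · · · · ·
T3:
  2·area = 48  (B↔C swapped to make it positive)
  edge (10, 6)→(4, 0): d=(-6,-6) top-left  bias=+0
  edge (4, 0)→(15, 3): d=(11,3) right/bottom  bias=-1
  edge (15, 3)→(10, 6): d=(-5,3) right/bottom  bias=-1
    (2,0)@(5, 1): e=[0,8,40] → #  [on edge]
    (3,0)@(7, 1): e=[12,2,34] → #
    (4,0)@(9, 1): e=[24,-4,28] → ·
    (2,1)@(5, 3): e=[-12,30,30] → ·
    (3,1)@(7, 3): e=[0,24,24] → #  [on edge]
    (4,1)@(9, 3): e=[12,18,18] → #
    (5,1)@(11, 3): e=[24,12,12] → #
    (6,1)@(13, 3): e=[36,6,6] → #
    (7,1)@(15, 3): e=[48,0,0] → ·  [on edge]
    (3,2)@(7, 5): e=[-12,46,14] → ·
    (4,2)@(9, 5): e=[0,40,8] → #  [on edge]
    (6,2)@(13, 5): e=[24,28,-4] → ·
    (5,3)@(11, 7): e=[0,56,-8] → ·  [on edge]
    (2,4)@(5, 9): e=[-48,96,0] → ·  [on edge]
    (6,4)@(13, 9): e=[0,72,-24] → ·  [on edge]
    (7,5)@(15, 11): e=[0,88,-40] → ·  [on edge]
  covered (8 px):
    · · # # · · · ·
    · · · # # # # ·
    · · · · # # · ·
    · · · · · · · ·
    · · · · · · · ·
    · · · · · · · ·
    · · · · · · · ·
    · · · · · · · ·

Final: [[1,4],[0,5]]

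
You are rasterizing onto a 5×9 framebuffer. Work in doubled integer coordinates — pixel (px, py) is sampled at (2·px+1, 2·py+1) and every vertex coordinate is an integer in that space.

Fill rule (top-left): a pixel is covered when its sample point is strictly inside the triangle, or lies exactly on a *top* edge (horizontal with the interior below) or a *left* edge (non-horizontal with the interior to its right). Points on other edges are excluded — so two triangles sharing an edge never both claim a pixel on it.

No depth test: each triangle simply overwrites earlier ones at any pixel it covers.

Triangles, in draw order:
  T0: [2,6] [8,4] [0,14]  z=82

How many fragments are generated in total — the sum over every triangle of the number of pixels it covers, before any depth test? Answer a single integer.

T0:
  2·area = 44
  edge (2, 6)→(8, 4): d=(6,-2) top-left  bias=+0
  edge (8, 4)→(0, 14): d=(-8,10) right/bottom  bias=-1
  edge (0, 14)→(2, 6): d=(2,-8) top-left  bias=+0
    (2,2)@(5, 5): e=[0,22,22] → #  [on edge]
    (3,2)@(7, 5): e=[4,2,38] → #
    (4,2)@(9, 5): e=[8,-18,54] → ·
    (1,3)@(3, 7): e=[8,26,10] → #
    (3,3)@(7, 7): e=[16,-14,42] → ·
    (1,4)@(3, 9): e=[20,10,14] → #
    (2,4)@(5, 9): e=[24,-10,30] → ·
    (0,5)@(1, 11): e=[28,14,2] → #
    (1,5)@(3, 11): e=[32,-6,18] → ·
    (0,6)@(1, 13): e=[40,-2,6] → ·
  covered (6 px):
    · · · · ·
    · · · · ·
    · · # # ·
    · # # · ·
    · # · · ·
    # · · · ·
    · · · · ·
    · · · · ·
    · · · · ·

Final: 6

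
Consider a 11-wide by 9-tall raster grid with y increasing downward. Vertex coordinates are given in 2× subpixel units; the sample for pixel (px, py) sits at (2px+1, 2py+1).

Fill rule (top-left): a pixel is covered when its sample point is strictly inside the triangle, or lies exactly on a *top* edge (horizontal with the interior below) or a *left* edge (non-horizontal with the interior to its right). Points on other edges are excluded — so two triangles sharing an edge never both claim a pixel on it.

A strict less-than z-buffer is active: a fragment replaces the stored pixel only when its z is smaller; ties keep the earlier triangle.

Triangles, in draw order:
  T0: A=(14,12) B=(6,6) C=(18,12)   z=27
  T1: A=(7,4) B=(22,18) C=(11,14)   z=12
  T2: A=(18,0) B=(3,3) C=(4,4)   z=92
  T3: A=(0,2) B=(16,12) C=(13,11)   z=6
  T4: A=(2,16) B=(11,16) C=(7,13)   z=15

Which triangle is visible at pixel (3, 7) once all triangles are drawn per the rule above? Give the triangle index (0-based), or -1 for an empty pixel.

T0:
  2·area = 24
  edge (14, 12)→(6, 6): d=(-8,-6) top-left  bias=+0
  edge (6, 6)→(18, 12): d=(12,6) right/bottom  bias=-1
  edge (18, 12)→(14, 12): d=(-4,0) right/bottom  bias=-1
    (5,4)@(11, 9): e=[6,6,12] → #
    (6,4)@(13, 9): e=[18,-6,12] → ·
    (5,5)@(11, 11): e=[-10,30,4] → ·
    (6,5)@(13, 11): e=[2,18,4] → #
    (7,5)@(15, 11): e=[14,6,4] → #
    (8,5)@(17, 11): e=[26,-6,4] → ·
    (6,6)@(13, 13): e=[-14,42,-4] → ·
    (7,6)@(15, 13): e=[-2,30,-4] → ·
  covered (3 px):
    · · · · · · · · · · ·
    · · · · · · · · · · ·
    · · · · · · · · · · ·
    · · · · · · · · · · ·
    · · · · · # · · · · ·
    · · · · · · # # · · ·
    · · · · · · · · · · ·
    · · · · · · · · · · ·
    · · · · · · · · · · ·
T1:
  2·area = 94
  edge (7, 4)→(22, 18): d=(15,14) right/bottom  bias=-1
  edge (22, 18)→(11, 14): d=(-11,-4) top-left  bias=+0
  edge (11, 14)→(7, 4): d=(-4,-10) top-left  bias=+0
    (4,3)@(9, 7): e=[17,69,8] → #
    (5,3)@(11, 7): e=[-11,77,28] → ·
    (4,4)@(9, 9): e=[47,47,0] → #  [on edge]
    (5,4)@(11, 9): e=[19,55,20] → #
    (6,4)@(13, 9): e=[-9,63,40] → ·
    (4,5)@(9, 11): e=[77,25,-8] → ·
    (5,5)@(11, 11): e=[49,33,12] → #
    (6,5)@(13, 11): e=[21,41,32] → #
    (7,5)@(15, 11): e=[-7,49,52] → ·
    (5,6)@(11, 13): e=[79,11,4] → #
    (7,6)@(15, 13): e=[23,27,44] → #
    (8,6)@(17, 13): e=[-5,35,64] → ·
  covered (10 px):
    · · · · · · · · · · ·
    · · · · · · · · · · ·
    · · · · · · · · · · ·
    · · · · # · · · · · ·
    · · · · # # · · · · ·
    · · · · · # # · · · ·
    · · · · · # # # · · ·
    · · · · · · · # # · ·
    · · · · · · · · · · ·
T2:
  2·area = 18  (B↔C swapped to make it positive)
  edge (18, 0)→(4, 4): d=(-14,4) right/bottom  bias=-1
  edge (4, 4)→(3, 3): d=(-1,-1) top-left  bias=+0
  edge (3, 3)→(18, 0): d=(15,-3) top-left  bias=+0
    (0,0)@(1, 1): e=[54,0,-36] → ·  [on edge]
    (6,0)@(13, 1): e=[6,12,0] → #  [on edge]
    (7,0)@(15, 1): e=[-2,14,6] → ·
    (1,1)@(3, 3): e=[18,0,0] → #  [on edge]
    (2,1)@(5, 3): e=[10,2,6] → #
    (3,1)@(7, 3): e=[2,4,12] → #
    (4,1)@(9, 3): e=[-6,6,18] → ·
    (6,1)@(13, 3): e=[-22,10,30] → ·
    (1,2)@(3, 5): e=[-10,-2,30] → ·
    (2,2)@(5, 5): e=[-18,0,36] → ·  [on edge]
    (3,2)@(7, 5): e=[-26,2,42] → ·
    (3,3)@(7, 7): e=[-54,0,72] → ·  [on edge]
    (4,4)@(9, 9): e=[-90,0,108] → ·  [on edge]
    (5,5)@(11, 11): e=[-126,0,144] → ·  [on edge]
    (6,6)@(13, 13): e=[-162,0,180] → ·  [on edge]
    (7,7)@(15, 15): e=[-198,0,216] → ·  [on edge]
    (8,8)@(17, 17): e=[-234,0,252] → ·  [on edge]
  covered (4 px):
    · · · · · · # · · · ·
    · # # # · · · · · · ·
    · · · · · · · · · · ·
    · · · · · · · · · · ·
    · · · · · · · · · · ·
    · · · · · · · · · · ·
    · · · · · · · · · · ·
    · · · · · · · · · · ·
    · · · · · · · · · · ·
T3:
  2·area = 14
  edge (0, 2)→(16, 12): d=(16,10) right/bottom  bias=-1
  edge (16, 12)→(13, 11): d=(-3,-1) top-left  bias=+0
  edge (13, 11)→(0, 2): d=(-13,-9) top-left  bias=+0
    (0,3)@(1, 7): e=[70,0,-56] → ·  [on edge]
    (3,4)@(7, 9): e=[42,0,-28] → ·  [on edge]
    (5,4)@(11, 9): e=[2,4,8] → #
    (6,4)@(13, 9): e=[-18,6,26] → ·
    (5,5)@(11, 11): e=[34,-2,-18] → ·
    (6,5)@(13, 11): e=[14,0,0] → #  [on edge]
    (7,5)@(15, 11): e=[-6,2,18] → ·
    (6,6)@(13, 13): e=[46,-6,-26] → ·
    (9,6)@(19, 13): e=[-14,0,28] → ·  [on edge]
  covered (2 px):
    · · · · · · · · · · ·
    · · · · · · · · · · ·
    · · · · · · · · · · ·
    · · · · · · · · · · ·
    · · · · · # · · · · ·
    · · · · · · # · · · ·
    · · · · · · · · · · ·
    · · · · · · · · · · ·
    · · · · · · · · · · ·
T4:
  2·area = 27  (B↔C swapped to make it positive)
  edge (2, 16)→(7, 13): d=(5,-3) top-left  bias=+0
  edge (7, 13)→(11, 16): d=(4,3) right/bottom  bias=-1
  edge (11, 16)→(2, 16): d=(-9,0) right/bottom  bias=-1
    (8,3)@(17, 7): e=[0,-54,81] → ·  [on edge]
    (3,6)@(7, 13): e=[0,0,27] → ·  [on edge]
    (2,7)@(5, 15): e=[4,14,9] → #
    (3,7)@(7, 15): e=[10,8,9] → #
    (4,7)@(9, 15): e=[16,2,9] → #
    (5,7)@(11, 15): e=[22,-4,9] → ·
    (2,8)@(5, 17): e=[14,22,-9] → ·
    (3,8)@(7, 17): e=[20,16,-9] → ·
    (4,8)@(9, 17): e=[26,10,-9] → ·
  covered (3 px):
    · · · · · · · · · · ·
    · · · · · · · · · · ·
    · · · · · · · · · · ·
    · · · · · · · · · · ·
    · · · · · · · · · · ·
    · · · · · · · · · · ·
    · · · · · · · · · · ·
    · · # # # · · · · · ·
    · · · · · · · · · · ·

Z-buffer (winner per pixel, '.' = empty):
  . . . . . . 2 . . . .
  . 2 2 2 . . . . . . .
  . . . . . . . . . . .
  . . . . 1 . . . . . .
  . . . . 1 3 . . . . .
  . . . . . 1 3 0 . . .
  . . . . . 1 1 1 . . .
  . . 4 4 4 . . 1 1 . .
  . . . . . . . . . . .

Final: 4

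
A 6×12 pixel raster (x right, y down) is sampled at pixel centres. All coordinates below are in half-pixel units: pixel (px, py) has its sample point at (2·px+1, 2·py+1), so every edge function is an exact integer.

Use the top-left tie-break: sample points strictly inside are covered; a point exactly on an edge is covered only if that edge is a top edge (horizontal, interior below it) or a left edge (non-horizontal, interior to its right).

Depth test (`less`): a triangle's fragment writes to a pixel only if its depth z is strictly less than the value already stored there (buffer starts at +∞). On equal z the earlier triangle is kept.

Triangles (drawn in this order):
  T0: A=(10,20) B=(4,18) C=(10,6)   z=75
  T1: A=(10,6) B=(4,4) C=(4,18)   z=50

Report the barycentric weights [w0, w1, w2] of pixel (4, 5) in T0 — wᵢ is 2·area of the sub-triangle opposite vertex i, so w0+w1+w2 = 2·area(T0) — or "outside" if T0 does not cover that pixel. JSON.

T0:
  2·area = 84
  edge (10, 20)→(4, 18): d=(-6,-2) top-left  bias=+0
  edge (4, 18)→(10, 6): d=(6,-12) top-left  bias=+0
  edge (10, 6)→(10, 20): d=(0,14) right/bottom  bias=-1
    (4,4)@(9, 9): e=[64,6,14] → █
    (5,4)@(11, 9): e=[68,30,-14] → ·
    (4,5)@(9, 11): e=[52,18,14] → █
    (5,5)@(11, 11): e=[56,42,-14] → ·
    (3,6)@(7, 13): e=[36,6,42] → █
    (5,6)@(11, 13): e=[44,54,-14] → ·
    (3,7)@(7, 15): e=[24,18,42] → █
    (5,7)@(11, 15): e=[32,66,-14] → ·
    (0,8)@(1, 17): e=[0,-42,126] → ·  [on edge]
    (2,8)@(5, 17): e=[8,6,70] → █
    (5,8)@(11, 17): e=[20,78,-14] → ·
    (2,9)@(5, 19): e=[-4,18,70] → ·
    (3,9)@(7, 19): e=[0,42,42] → █  [on edge]
  covered (11 px):
    · · · · · ·
    · · · · · ·
    · · · · · ·
    · · · · · ·
    · · · · █ ·
    · · · · █ ·
    · · · █ █ ·
    · · · █ █ ·
    · · █ █ █ ·
    · · · █ █ ·
    · · · · · ·
    · · · · · ·
T1:
  2·area = 84  (B↔C swapped to make it positive)
  edge (10, 6)→(4, 18): d=(-6,12) right/bottom  bias=-1
  edge (4, 18)→(4, 4): d=(0,-14) top-left  bias=+0
  edge (4, 4)→(10, 6): d=(6,2) right/bottom  bias=-1
    (0,1)@(1, 3): e=[126,-42,0] → ·  [on edge]
    (2,2)@(5, 5): e=[66,14,4] → █
    (3,2)@(7, 5): e=[42,42,0] → ·  [on edge]
    (2,3)@(5, 7): e=[54,14,16] → █
    (3,3)@(7, 7): e=[30,42,12] → █
    (4,3)@(9, 7): e=[6,70,8] → █
    (5,3)@(11, 7): e=[-18,98,4] → ·
    (2,4)@(5, 9): e=[42,14,28] → █
    (4,4)@(9, 9): e=[-6,70,20] → ·
    (2,5)@(5, 11): e=[30,14,40] → █
    (4,5)@(9, 11): e=[-18,70,32] → ·
    (2,6)@(5, 13): e=[18,14,52] → █
  covered (10 px):
    · · · · · ·
    · · · · · ·
    · · █ · · ·
    · · █ █ █ ·
    · · █ █ · ·
    · · █ █ · ·
    · · █ · · ·
    · · █ · · ·
    · · · · · ·
    · · · · · ·
    · · · · · ·
    · · · · · ·

Result: [18,14,52]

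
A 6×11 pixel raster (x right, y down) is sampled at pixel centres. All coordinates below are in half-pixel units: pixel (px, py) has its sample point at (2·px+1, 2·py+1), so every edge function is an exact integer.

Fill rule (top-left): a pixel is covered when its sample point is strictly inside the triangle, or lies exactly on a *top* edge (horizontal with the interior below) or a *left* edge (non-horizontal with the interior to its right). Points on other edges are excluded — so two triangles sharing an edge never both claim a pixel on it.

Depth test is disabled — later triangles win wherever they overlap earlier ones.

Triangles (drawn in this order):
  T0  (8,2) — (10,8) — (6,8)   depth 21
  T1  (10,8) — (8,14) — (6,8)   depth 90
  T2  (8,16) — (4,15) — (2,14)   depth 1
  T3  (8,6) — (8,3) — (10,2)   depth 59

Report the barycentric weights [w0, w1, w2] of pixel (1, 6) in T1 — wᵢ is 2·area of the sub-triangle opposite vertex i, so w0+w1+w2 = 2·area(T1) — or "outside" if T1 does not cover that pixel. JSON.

T0:
  2·area = 24
  edge (8, 2)→(10, 8): d=(2,6) right/bottom  bias=-1
  edge (10, 8)→(6, 8): d=(-4,0) right/bottom  bias=-1
  edge (6, 8)→(8, 2): d=(2,-6) top-left  bias=+0
    (3,2)@(7, 5): e=[12,12,0] → #  [on edge]
    (4,2)@(9, 5): e=[0,12,12] → ·  [on edge]
    (3,3)@(7, 7): e=[16,4,4] → #
    (4,3)@(9, 7): e=[4,4,16] → #
    (5,3)@(11, 7): e=[-8,4,28] → ·
    (3,4)@(7, 9): e=[20,-4,8] → ·
    (4,4)@(9, 9): e=[8,-4,20] → ·
    (2,5)@(5, 11): e=[36,-12,0] → ·  [on edge]
    (5,5)@(11, 11): e=[0,-12,36] → ·  [on edge]
    (1,8)@(3, 17): e=[60,-36,0] → ·  [on edge]
  covered (3 px):
    · · · · · ·
    · · · · · ·
    · · · # · ·
    · · · # # ·
    · · · · · ·
    · · · · · ·
    · · · · · ·
    · · · · · ·
    · · · · · ·
    · · · · · ·
    · · · · · ·
T1:
  2·area = 24
  edge (10, 8)→(8, 14): d=(-2,6) right/bottom  bias=-1
  edge (8, 14)→(6, 8): d=(-2,-6) top-left  bias=+0
  edge (6, 8)→(10, 8): d=(4,0) top-left  bias=+0
    (2,2)@(5, 5): e=[36,0,-12] → ·  [on edge]
    (5,2)@(11, 5): e=[0,36,-12] → ·  [on edge]
    (3,4)@(7, 9): e=[16,4,4] → #
    (4,4)@(9, 9): e=[4,16,4] → #
    (5,4)@(11, 9): e=[-8,28,4] → ·
    (3,5)@(7, 11): e=[12,0,12] → #  [on edge]
    (4,5)@(9, 11): e=[0,12,12] → ·  [on edge]
    (3,6)@(7, 13): e=[8,-4,20] → ·
    (3,8)@(7, 17): e=[0,-12,36] → ·  [on edge]
    (4,8)@(9, 17): e=[-12,0,36] → ·  [on edge]
  covered (3 px):
    · · · · · ·
    · · · · · ·
    · · · · · ·
    · · · · · ·
    · · · # # ·
    · · · # · ·
    · · · · · ·
    · · · · · ·
    · · · · · ·
    · · · · · ·
    · · · · · ·
T2:
  2·area = 2
  edge (8, 16)→(4, 15): d=(-4,-1) top-left  bias=+0
  edge (4, 15)→(2, 14): d=(-2,-1) top-left  bias=+0
  edge (2, 14)→(8, 16): d=(6,2) right/bottom  bias=-1
    (2,7)@(5, 15): e=[1,1,0] → ·  [on edge]
    (5,8)@(11, 17): e=[-1,3,0] → ·  [on edge]
  covered (0 px):
    · · · · · ·
    · · · · · ·
    · · · · · ·
    · · · · · ·
    · · · · · ·
    · · · · · ·
    · · · · · ·
    · · · · · ·
    · · · · · ·
    · · · · · ·
    · · · · · ·
T3:
  2·area = 6
  edge (8, 6)→(8, 3): d=(0,-3) top-left  bias=+0
  edge (8, 3)→(10, 2): d=(2,-1) top-left  bias=+0
  edge (10, 2)→(8, 6): d=(-2,4) right/bottom  bias=-1
    (4,1)@(9, 3): e=[3,1,2] → #
    (5,1)@(11, 3): e=[9,3,-6] → ·
    (4,2)@(9, 5): e=[3,5,-2] → ·
  covered (1 px):
    · · · · · ·
    · · · · # ·
    · · · · · ·
    · · · · · ·
    · · · · · ·
    · · · · · ·
    · · · · · ·
    · · · · · ·
    · · · · · ·
    · · · · · ·
    · · · · · ·

Answer: "outside"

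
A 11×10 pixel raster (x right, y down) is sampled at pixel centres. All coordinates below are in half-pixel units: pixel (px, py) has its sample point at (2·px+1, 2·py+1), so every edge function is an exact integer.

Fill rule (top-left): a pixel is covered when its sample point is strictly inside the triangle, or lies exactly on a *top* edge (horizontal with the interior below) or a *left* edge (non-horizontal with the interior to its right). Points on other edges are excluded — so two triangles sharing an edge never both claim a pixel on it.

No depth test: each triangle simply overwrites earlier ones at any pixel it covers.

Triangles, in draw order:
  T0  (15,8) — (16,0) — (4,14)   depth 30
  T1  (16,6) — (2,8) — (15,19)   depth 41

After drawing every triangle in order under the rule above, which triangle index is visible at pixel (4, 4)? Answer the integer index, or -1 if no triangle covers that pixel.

T0:
  2·area = 82  (B↔C swapped to make it positive)
  edge (15, 8)→(4, 14): d=(-11,6) right/bottom  bias=-1
  edge (4, 14)→(16, 0): d=(12,-14) top-left  bias=+0
  edge (16, 0)→(15, 8): d=(-1,8) right/bottom  bias=-1
    (7,1)@(15, 3): e=[55,22,5] → █
    (8,1)@(17, 3): e=[43,50,-11] → ·
    (6,2)@(13, 5): e=[45,18,19] → █
    (8,2)@(17, 5): e=[21,74,-13] → ·
    (5,3)@(11, 7): e=[35,14,33] → █
    (8,3)@(17, 7): e=[-1,98,-15] → ·
    (4,4)@(9, 9): e=[25,10,47] → █
    (7,4)@(15, 9): e=[-11,94,-1] → ·
    (3,5)@(7, 11): e=[15,6,61] → █
    (5,5)@(11, 11): e=[-9,62,29] → ·
    (6,5)@(13, 11): e=[-21,90,13] → ·
    (2,6)@(5, 13): e=[5,2,75] → █
  covered (12 px):
    · · · · · · · · · · ·
    · · · · · · · █ · · ·
    · · · · · · █ █ · · ·
    · · · · · █ █ █ · · ·
    · · · · █ █ █ · · · ·
    · · · █ █ · · · · · ·
    · · █ · · · · · · · ·
    · · · · · · · · · · ·
    · · · · · · · · · · ·
    · · · · · · · · · · ·
T1:
  2·area = 180  (B↔C swapped to make it positive)
  edge (16, 6)→(15, 19): d=(-1,13) right/bottom  bias=-1
  edge (15, 19)→(2, 8): d=(-13,-11) top-left  bias=+0
  edge (2, 8)→(16, 6): d=(14,-2) top-left  bias=+0
    (4,3)@(9, 7): e=[90,90,0] → █  [on edge]
    (5,3)@(11, 7): e=[64,112,4] → █
    (6,3)@(13, 7): e=[38,134,8] → █
    (7,3)@(15, 7): e=[12,156,12] → █
    (8,3)@(17, 7): e=[-14,178,16] → ·
    (2,4)@(5, 9): e=[140,20,20] → █
    (3,4)@(7, 9): e=[114,42,24] → █
    (8,4)@(17, 9): e=[-16,152,44] → ·
    (2,5)@(5, 11): e=[138,-6,48] → ·
    (3,5)@(7, 11): e=[112,16,52] → █
    (8,5)@(17, 11): e=[-18,126,72] → ·
    (3,6)@(7, 13): e=[110,-10,80] → ·
    (7,9)@(15, 19): e=[0,0,180] → ·  [on edge]
  covered (24 px):
    · · · · · · · · · · ·
    · · · · · · · · · · ·
    · · · · · · · · · · ·
    · · · · █ █ █ █ · · ·
    · · █ █ █ █ █ █ · · ·
    · · · █ █ █ █ █ · · ·
    · · · · █ █ █ █ · · ·
    · · · · · █ █ █ · · ·
    · · · · · · █ █ · · ·
    · · · · · · · · · · ·

Z-buffer (winner per pixel, '.' = empty):
  . . . . . . . . . . .
  . . . . . . . 0 . . .
  . . . . . . 0 0 . . .
  . . . . 1 1 1 1 . . .
  . . 1 1 1 1 1 1 . . .
  . . . 1 1 1 1 1 . . .
  . . 0 . 1 1 1 1 . . .
  . . . . . 1 1 1 . . .
  . . . . . . 1 1 . . .
  . . . . . . . . . . .

Answer: 1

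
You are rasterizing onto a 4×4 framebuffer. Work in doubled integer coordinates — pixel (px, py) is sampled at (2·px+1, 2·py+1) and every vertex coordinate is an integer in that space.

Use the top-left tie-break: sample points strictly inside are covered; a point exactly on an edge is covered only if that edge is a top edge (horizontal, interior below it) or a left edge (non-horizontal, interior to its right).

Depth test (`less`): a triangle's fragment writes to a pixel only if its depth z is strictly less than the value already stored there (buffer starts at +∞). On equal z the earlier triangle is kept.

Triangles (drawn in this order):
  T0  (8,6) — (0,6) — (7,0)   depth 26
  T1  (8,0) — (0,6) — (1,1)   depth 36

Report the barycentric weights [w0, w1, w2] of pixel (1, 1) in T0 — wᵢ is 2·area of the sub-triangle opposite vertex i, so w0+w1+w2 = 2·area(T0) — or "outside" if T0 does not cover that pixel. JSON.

T0:
  2·area = 48
  edge (8, 6)→(0, 6): d=(-8,0) right/bottom  bias=-1
  edge (0, 6)→(7, 0): d=(7,-6) top-left  bias=+0
  edge (7, 0)→(8, 6): d=(1,6) right/bottom  bias=-1
    (3,0)@(7, 1): e=[40,7,1] → X
    (2,1)@(5, 3): e=[24,9,15] → X
    (1,2)@(3, 5): e=[8,11,29] → X
    (1,3)@(3, 7): e=[-8,25,31] → .
    (2,3)@(5, 7): e=[-8,37,19] → .
    (3,3)@(7, 7): e=[-8,49,7] → .
  covered (6 px):
    . . . X
    . . X X
    . X X X
    . . . .
T1:
  2·area = 34
  edge (8, 0)→(0, 6): d=(-8,6) right/bottom  bias=-1
  edge (0, 6)→(1, 1): d=(1,-5) top-left  bias=+0
  edge (1, 1)→(8, 0): d=(7,-1) top-left  bias=+0
    (0,0)@(1, 1): e=[34,0,0] → X  [on edge]
    (1,0)@(3, 1): e=[22,10,2] → X
    (2,0)@(5, 1): e=[10,20,4] → X
    (3,0)@(7, 1): e=[-2,30,6] → .
    (0,1)@(1, 3): e=[18,2,14] → X
    (2,1)@(5, 3): e=[-6,22,18] → .
    (0,2)@(1, 5): e=[2,4,28] → X
    (1,2)@(3, 5): e=[-10,14,30] → .
    (0,3)@(1, 7): e=[-14,6,42] → .
  covered (6 px):
    X X X .
    X X . .
    X . . .
    . . . .

Answer: "outside"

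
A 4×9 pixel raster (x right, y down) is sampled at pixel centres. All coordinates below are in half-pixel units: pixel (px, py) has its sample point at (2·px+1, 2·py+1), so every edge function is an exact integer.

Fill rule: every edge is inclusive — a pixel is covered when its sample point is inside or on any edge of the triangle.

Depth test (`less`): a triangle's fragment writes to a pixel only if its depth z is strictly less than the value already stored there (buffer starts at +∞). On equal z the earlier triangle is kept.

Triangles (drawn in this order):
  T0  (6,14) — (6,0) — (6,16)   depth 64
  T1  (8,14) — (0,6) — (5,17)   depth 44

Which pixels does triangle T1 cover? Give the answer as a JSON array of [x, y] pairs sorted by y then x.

T0:
  degenerate (2·area = 0) — covers nothing
T1:
  2·area = 48  (B↔C swapped to make it positive)
  edge (8, 14)→(5, 17): d=(-3,3) inclusive
  edge (5, 17)→(0, 6): d=(-5,-11) inclusive
  edge (0, 6)→(8, 14): d=(8,8) inclusive
    (0,3)@(1, 7): e=[42,6,0] → #  [on edge]
    (1,3)@(3, 7): e=[36,28,-16] → ·
    (0,4)@(1, 9): e=[36,-4,16] → ·
    (1,4)@(3, 9): e=[30,18,0] → #  [on edge]
    (2,4)@(5, 9): e=[24,40,-16] → ·
    (1,5)@(3, 11): e=[24,8,16] → #
    (2,5)@(5, 11): e=[18,30,0] → #  [on edge]
    (3,5)@(7, 11): e=[12,52,-16] → ·
    (1,6)@(3, 13): e=[18,-2,32] → ·
    (2,6)@(5, 13): e=[12,20,16] → #
    (3,6)@(7, 13): e=[6,42,0] → #  [on edge]
    (2,7)@(5, 15): e=[6,10,32] → #
    (3,7)@(7, 15): e=[0,32,16] → #  [on edge]
    (2,8)@(5, 17): e=[0,0,48] → #  [on edge]
  covered (9 px):
    · · · ·
    · · · ·
    · · · ·
    # · · ·
    · # · ·
    · # # ·
    · · # #
    · · # #
    · · # ·

Final: [[0,3],[1,4],[1,5],[2,5],[2,6],[3,6],[2,7],[3,7],[2,8]]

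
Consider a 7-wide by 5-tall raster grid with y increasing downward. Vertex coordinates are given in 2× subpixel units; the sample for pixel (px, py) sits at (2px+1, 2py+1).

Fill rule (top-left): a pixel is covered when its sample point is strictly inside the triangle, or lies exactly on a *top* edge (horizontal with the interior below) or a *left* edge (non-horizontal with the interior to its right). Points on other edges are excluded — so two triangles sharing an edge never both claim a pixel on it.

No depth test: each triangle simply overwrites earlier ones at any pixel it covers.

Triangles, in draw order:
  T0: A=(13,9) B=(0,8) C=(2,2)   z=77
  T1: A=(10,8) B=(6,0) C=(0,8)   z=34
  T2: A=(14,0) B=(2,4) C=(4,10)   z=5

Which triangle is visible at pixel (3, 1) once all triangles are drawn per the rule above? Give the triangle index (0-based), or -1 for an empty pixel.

T0:
  2·area = 80
  edge (13, 9)→(0, 8): d=(-13,-1) top-left  bias=+0
  edge (0, 8)→(2, 2): d=(2,-6) top-left  bias=+0
  edge (2, 2)→(13, 9): d=(11,7) right/bottom  bias=-1
    (1,1)@(3, 3): e=[68,8,4] → #
    (2,1)@(5, 3): e=[70,20,-10] → ·
    (0,2)@(1, 5): e=[40,0,40] → #  [on edge]
    (2,2)@(5, 5): e=[44,24,12] → #
    (3,2)@(7, 5): e=[46,36,-2] → ·
    (0,3)@(1, 7): e=[14,4,62] → #
    (3,3)@(7, 7): e=[20,40,20] → #
    (4,3)@(9, 7): e=[22,52,6] → #
    (5,3)@(11, 7): e=[24,64,-8] → ·
    (0,4)@(1, 9): e=[-12,8,84] → ·
    (1,4)@(3, 9): e=[-10,20,70] → ·
    (2,4)@(5, 9): e=[-8,32,56] → ·
    (6,4)@(13, 9): e=[0,80,0] → ·  [on edge]
  covered (9 px):
    · · · · · · ·
    · # · · · · ·
    # # # · · · ·
    # # # # # · ·
    · · · · · · ·
T1:
  2·area = 80  (B↔C swapped to make it positive)
  edge (10, 8)→(0, 8): d=(-10,0) right/bottom  bias=-1
  edge (0, 8)→(6, 0): d=(6,-8) top-left  bias=+0
  edge (6, 0)→(10, 8): d=(4,8) right/bottom  bias=-1
    (2,1)@(5, 3): e=[50,10,20] → #
    (3,1)@(7, 3): e=[50,26,4] → #
    (4,1)@(9, 3): e=[50,42,-12] → ·
    (1,2)@(3, 5): e=[30,6,44] → #
    (4,2)@(9, 5): e=[30,54,-4] → ·
    (0,3)@(1, 7): e=[10,2,68] → #
    (4,3)@(9, 7): e=[10,66,4] → #
    (5,3)@(11, 7): e=[10,82,-12] → ·
    (0,4)@(1, 9): e=[-10,14,76] → ·
    (1,4)@(3, 9): e=[-10,30,60] → ·
    (2,4)@(5, 9): e=[-10,46,44] → ·
    (3,4)@(7, 9): e=[-10,62,28] → ·
  covered (10 px):
    · · · · · · ·
    · · # # · · ·
    · # # # · · ·
    # # # # # · ·
    · · · · · · ·
T2:
  2·area = 80  (B↔C swapped to make it positive)
  edge (14, 0)→(4, 10): d=(-10,10) right/bottom  bias=-1
  edge (4, 10)→(2, 4): d=(-2,-6) top-left  bias=+0
  edge (2, 4)→(14, 0): d=(12,-4) top-left  bias=+0
    (0,0)@(1, 1): e=[120,0,-40] → ·  [on edge]
    (5,0)@(11, 1): e=[20,60,0] → #  [on edge]
    (6,0)@(13, 1): e=[0,72,8] → ·  [on edge]
    (2,1)@(5, 3): e=[60,20,0] → #  [on edge]
    (3,1)@(7, 3): e=[40,32,8] → #
    (4,1)@(9, 3): e=[20,44,16] → #
    (5,1)@(11, 3): e=[0,56,24] → ·  [on edge]
    (1,2)@(3, 5): e=[60,4,16] → #
    (4,2)@(9, 5): e=[0,40,40] → ·  [on edge]
    (1,3)@(3, 7): e=[40,0,40] → #  [on edge]
    (3,3)@(7, 7): e=[0,24,56] → ·  [on edge]
    (1,4)@(3, 9): e=[20,-4,64] → ·
    (2,4)@(5, 9): e=[0,8,72] → ·  [on edge]
  covered (9 px):
    · · · · · # ·
    · · # # # · ·
    · # # # · · ·
    · # # · · · ·
    · · · · · · ·

Z-buffer (winner per pixel, '.' = empty):
  . . . . . 2 .
  . 0 2 2 2 . .
  0 2 2 2 . . .
  1 2 2 1 1 . .
  . . . . . . .

Final: 2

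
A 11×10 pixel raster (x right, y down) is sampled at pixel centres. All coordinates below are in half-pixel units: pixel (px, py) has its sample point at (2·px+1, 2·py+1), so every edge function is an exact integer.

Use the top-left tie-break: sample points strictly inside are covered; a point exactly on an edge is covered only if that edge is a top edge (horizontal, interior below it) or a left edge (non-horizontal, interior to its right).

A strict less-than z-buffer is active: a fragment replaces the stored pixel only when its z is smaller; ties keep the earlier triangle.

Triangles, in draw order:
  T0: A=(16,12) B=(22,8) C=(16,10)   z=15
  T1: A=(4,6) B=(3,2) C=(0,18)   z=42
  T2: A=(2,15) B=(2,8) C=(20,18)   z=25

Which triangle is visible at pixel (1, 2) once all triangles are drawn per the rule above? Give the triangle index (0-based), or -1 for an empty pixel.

T0:
  2·area = 12  (B↔C swapped to make it positive)
  edge (16, 12)→(16, 10): d=(0,-2) top-left  bias=+0
  edge (16, 10)→(22, 8): d=(6,-2) top-left  bias=+0
  edge (22, 8)→(16, 12): d=(-6,4) right/bottom  bias=-1
    (9,4)@(19, 9): e=[6,0,6] → █  [on edge]
    (10,4)@(21, 9): e=[10,4,-2] → ·
    (6,5)@(13, 11): e=[-6,0,18] → ·  [on edge]
    (8,5)@(17, 11): e=[2,8,2] → █
    (9,5)@(19, 11): e=[6,12,-6] → ·
    (3,6)@(7, 13): e=[-18,0,30] → ·  [on edge]
    (8,6)@(17, 13): e=[2,20,-10] → ·
    (0,7)@(1, 15): e=[-30,0,42] → ·  [on edge]
  covered (2 px):
    · · · · · · · · · · ·
    · · · · · · · · · · ·
    · · · · · · · · · · ·
    · · · · · · · · · · ·
    · · · · · · · · · █ ·
    · · · · · · · · █ · ·
    · · · · · · · · · · ·
    · · · · · · · · · · ·
    · · · · · · · · · · ·
    · · · · · · · · · · ·
T1:
  2·area = 28  (B↔C swapped to make it positive)
  edge (4, 6)→(0, 18): d=(-4,12) right/bottom  bias=-1
  edge (0, 18)→(3, 2): d=(3,-16) top-left  bias=+0
  edge (3, 2)→(4, 6): d=(1,4) right/bottom  bias=-1
    (1,1)@(3, 3): e=[24,3,1] → █
    (2,1)@(5, 3): e=[0,35,-7] → ·  [on edge]
    (1,2)@(3, 5): e=[16,9,3] → █
    (2,2)@(5, 5): e=[-8,41,-5] → ·
    (1,3)@(3, 7): e=[8,15,5] → █
    (2,3)@(5, 7): e=[-16,47,-3] → ·
    (1,4)@(3, 9): e=[0,21,7] → ·  [on edge]
    (0,6)@(1, 13): e=[8,1,19] → █
    (1,6)@(3, 13): e=[-16,33,11] → ·
    (0,7)@(1, 15): e=[0,7,21] → ·  [on edge]
  covered (4 px):
    · · · · · · · · · · ·
    · █ · · · · · · · · ·
    · █ · · · · · · · · ·
    · █ · · · · · · · · ·
    · · · · · · · · · · ·
    · · · · · · · · · · ·
    █ · · · · · · · · · ·
    · · · · · · · · · · ·
    · · · · · · · · · · ·
    · · · · · · · · · · ·
T2:
  2·area = 126
  edge (2, 15)→(2, 8): d=(0,-7) top-left  bias=+0
  edge (2, 8)→(20, 18): d=(18,10) right/bottom  bias=-1
  edge (20, 18)→(2, 15): d=(-18,-3) top-left  bias=+0
    (1,4)@(3, 9): e=[7,8,111] → █
    (2,4)@(5, 9): e=[21,-12,117] → ·
    (1,5)@(3, 11): e=[7,44,75] → █
    (2,5)@(5, 11): e=[21,24,81] → █
    (3,5)@(7, 11): e=[35,4,87] → █
    (4,5)@(9, 11): e=[49,-16,93] → ·
    (1,6)@(3, 13): e=[7,80,39] → █
    (4,6)@(9, 13): e=[49,20,57] → █
    (5,6)@(11, 13): e=[63,0,63] → ·  [on edge]
    (1,7)@(3, 15): e=[7,116,3] → █
    (5,7)@(11, 15): e=[63,36,27] → █
    (6,7)@(13, 15): e=[77,16,33] → █
  covered (16 px):
    · · · · · · · · · · ·
    · · · · · · · · · · ·
    · · · · · · · · · · ·
    · · · · · · · · · · ·
    · █ · · · · · · · · ·
    · █ █ █ · · · · · · ·
    · █ █ █ █ · · · · · ·
    · █ █ █ █ █ █ · · · ·
    · · · · · · · █ █ · ·
    · · · · · · · · · · ·

Z-buffer (winner per pixel, '.' = empty):
  . . . . . . . . . . .
  . 1 . . . . . . . . .
  . 1 . . . . . . . . .
  . 1 . . . . . . . . .
  . 2 . . . . . . . 0 .
  . 2 2 2 . . . . 0 . .
  1 2 2 2 2 . . . . . .
  . 2 2 2 2 2 2 . . . .
  . . . . . . . 2 2 . .
  . . . . . . . . . . .

Answer: 1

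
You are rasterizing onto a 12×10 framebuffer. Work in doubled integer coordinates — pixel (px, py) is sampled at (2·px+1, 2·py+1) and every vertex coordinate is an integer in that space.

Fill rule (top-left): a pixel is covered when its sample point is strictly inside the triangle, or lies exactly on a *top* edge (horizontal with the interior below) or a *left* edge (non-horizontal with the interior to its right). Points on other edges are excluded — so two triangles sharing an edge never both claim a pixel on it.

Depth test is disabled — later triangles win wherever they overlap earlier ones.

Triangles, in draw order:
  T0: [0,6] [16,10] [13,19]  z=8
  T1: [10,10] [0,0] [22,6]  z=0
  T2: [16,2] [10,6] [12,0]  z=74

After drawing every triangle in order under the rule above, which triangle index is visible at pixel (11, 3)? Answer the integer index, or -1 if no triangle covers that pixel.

T0:
  2·area = 156
  edge (0, 6)→(16, 10): d=(16,4) right/bottom  bias=-1
  edge (16, 10)→(13, 19): d=(-3,9) right/bottom  bias=-1
  edge (13, 19)→(0, 6): d=(-13,-13) top-left  bias=+0
    (9,0)@(19, 1): e=[-156,0,312] → ·  [on edge]
    (0,3)@(1, 7): e=[12,144,0] → #  [on edge]
    (1,3)@(3, 7): e=[4,126,26] → #
    (2,3)@(5, 7): e=[-4,108,52] → ·
    (8,3)@(17, 7): e=[-52,0,208] → ·  [on edge]
    (0,4)@(1, 9): e=[44,138,-26] → ·
    (1,4)@(3, 9): e=[36,120,0] → #  [on edge]
    (2,4)@(5, 9): e=[28,102,26] → #
    (3,4)@(7, 9): e=[20,84,52] → #
    (4,4)@(9, 9): e=[12,66,78] → #
    (5,4)@(11, 9): e=[4,48,104] → #
    (6,4)@(13, 9): e=[-4,30,130] → ·
    (2,5)@(5, 11): e=[60,96,0] → #  [on edge]
    (3,6)@(7, 13): e=[84,72,0] → #  [on edge]
    (7,6)@(15, 13): e=[52,0,104] → ·  [on edge]
    (4,7)@(9, 15): e=[108,48,0] → #  [on edge]
    (5,8)@(11, 17): e=[132,24,0] → #  [on edge]
    (6,9)@(13, 19): e=[156,0,0] → ·  [on edge]
  covered (22 px):
    · · · · · · · · · · · ·
    · · · · · · · · · · · ·
    · · · · · · · · · · · ·
    # # · · · · · · · · · ·
    · # # # # # · · · · · ·
    · · # # # # # # · · · ·
    · · · # # # # · · · · ·
    · · · · # # # · · · · ·
    · · · · · # # · · · · ·
    · · · · · · · · · · · ·
T1:
  2·area = 160
  edge (10, 10)→(0, 0): d=(-10,-10) top-left  bias=+0
  edge (0, 0)→(22, 6): d=(22,6) right/bottom  bias=-1
  edge (22, 6)→(10, 10): d=(-12,4) right/bottom  bias=-1
    (0,0)@(1, 1): e=[0,16,144] → #  [on edge]
    (1,0)@(3, 1): e=[20,4,136] → #
    (2,0)@(5, 1): e=[40,-8,128] → ·
    (0,1)@(1, 3): e=[-20,60,120] → ·
    (1,1)@(3, 3): e=[0,48,112] → #  [on edge]
    (2,1)@(5, 3): e=[20,36,104] → #
    (3,1)@(7, 3): e=[40,24,96] → #
    (4,1)@(9, 3): e=[60,12,88] → #
    (5,1)@(11, 3): e=[80,0,80] → ·  [on edge]
    (1,2)@(3, 5): e=[-20,92,88] → ·
    (2,2)@(5, 5): e=[0,80,80] → #  [on edge]
    (5,2)@(11, 5): e=[60,44,56] → #
    (3,3)@(7, 7): e=[0,112,48] → #  [on edge]
    (9,3)@(19, 7): e=[120,40,0] → ·  [on edge]
    (4,4)@(9, 9): e=[0,144,16] → #  [on edge]
    (6,4)@(13, 9): e=[40,120,0] → ·  [on edge]
    (3,5)@(7, 11): e=[-40,200,0] → ·  [on edge]
    (5,5)@(11, 11): e=[0,176,-16] → ·  [on edge]
    (0,6)@(1, 13): e=[-120,280,0] → ·  [on edge]
    (6,6)@(13, 13): e=[0,208,-48] → ·  [on edge]
    (7,7)@(15, 15): e=[0,240,-80] → ·  [on edge]
    (8,8)@(17, 17): e=[0,272,-112] → ·  [on edge]
    (9,9)@(19, 19): e=[0,304,-144] → ·  [on edge]
  covered (21 px):
    # # · · · · · · · · · ·
    · # # # # · · · · · · ·
    · · # # # # # # # · · ·
    · · · # # # # # # · · ·
    · · · · # # · · · · · ·
    · · · · · · · · · · · ·
    · · · · · · · · · · · ·
    · · · · · · · · · · · ·
    · · · · · · · · · · · ·
    · · · · · · · · · · · ·
T2:
  2·area = 28
  edge (16, 2)→(10, 6): d=(-6,4) right/bottom  bias=-1
  edge (10, 6)→(12, 0): d=(2,-6) top-left  bias=+0
  edge (12, 0)→(16, 2): d=(4,2) right/bottom  bias=-1
    (6,0)@(13, 1): e=[18,8,2] → #
    (7,0)@(15, 1): e=[10,20,-2] → ·
    (5,1)@(11, 3): e=[14,0,14] → #  [on edge]
    (7,1)@(15, 3): e=[-2,24,6] → ·
    (5,2)@(11, 5): e=[2,4,22] → #
    (6,2)@(13, 5): e=[-6,16,18] → ·
    (5,3)@(11, 7): e=[-10,8,30] → ·
    (4,4)@(9, 9): e=[-14,0,42] → ·  [on edge]
    (3,7)@(7, 15): e=[-42,0,70] → ·  [on edge]
  covered (4 px):
    · · · · · · # · · · · ·
    · · · · · # # · · · · ·
    · · · · · # · · · · · ·
    · · · · · · · · · · · ·
    · · · · · · · · · · · ·
    · · · · · · · · · · · ·
    · · · · · · · · · · · ·
    · · · · · · · · · · · ·
    · · · · · · · · · · · ·
    · · · · · · · · · · · ·

Z-buffer (winner per pixel, '.' = empty):
  1 1 . . . . 2 . . . . .
  . 1 1 1 1 2 2 . . . . .
  . . 1 1 1 2 1 1 1 . . .
  0 0 . 1 1 1 1 1 1 . . .
  . 0 0 0 1 1 . . . . . .
  . . 0 0 0 0 0 0 . . . .
  . . . 0 0 0 0 . . . . .
  . . . . 0 0 0 . . . . .
  . . . . . 0 0 . . . . .
  . . . . . . . . . . . .

Result: -1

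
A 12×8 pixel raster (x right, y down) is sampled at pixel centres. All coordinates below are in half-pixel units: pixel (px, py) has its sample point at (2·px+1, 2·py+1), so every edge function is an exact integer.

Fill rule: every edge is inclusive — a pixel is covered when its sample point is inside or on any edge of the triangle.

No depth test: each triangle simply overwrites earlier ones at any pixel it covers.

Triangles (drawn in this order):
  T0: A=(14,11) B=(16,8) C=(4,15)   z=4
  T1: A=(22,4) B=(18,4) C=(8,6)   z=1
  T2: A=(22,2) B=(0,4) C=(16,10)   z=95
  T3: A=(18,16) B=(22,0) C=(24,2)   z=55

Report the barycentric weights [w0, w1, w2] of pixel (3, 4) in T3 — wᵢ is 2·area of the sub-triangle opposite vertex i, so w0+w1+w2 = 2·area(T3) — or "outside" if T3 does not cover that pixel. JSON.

T0:
  2·area = 22  (B↔C swapped to make it positive)
  edge (14, 11)→(4, 15): d=(-10,4) inclusive
  edge (4, 15)→(16, 8): d=(12,-7) inclusive
  edge (16, 8)→(14, 11): d=(-2,3) inclusive
    (7,4)@(15, 9): e=[16,5,1] → X
    (8,4)@(17, 9): e=[8,19,-5] → .
    (9,4)@(19, 9): e=[0,33,-11] → .  [on edge]
    (5,5)@(11, 11): e=[12,1,9] → X
    (6,5)@(13, 11): e=[4,15,3] → X
    (7,5)@(15, 11): e=[-4,29,-3] → .
    (4,6)@(9, 13): e=[0,11,11] → X  [on edge]
    (5,6)@(11, 13): e=[-8,25,5] → .
    (6,6)@(13, 13): e=[-16,39,-1] → .
    (4,7)@(9, 15): e=[-20,35,7] → .
  covered (4 px):
    . . . . . . . . . . . .
    . . . . . . . . . . . .
    . . . . . . . . . . . .
    . . . . . . . . . . . .
    . . . . . . . X . . . .
    . . . . . X X . . . . .
    . . . . X . . . . . . .
    . . . . . . . . . . . .
T1:
  2·area = 8  (B↔C swapped to make it positive)
  edge (22, 4)→(8, 6): d=(-14,2) inclusive
  edge (8, 6)→(18, 4): d=(10,-2) inclusive
  edge (18, 4)→(22, 4): d=(4,0) inclusive
    (11,1)@(23, 3): e=[12,0,-4] → .  [on edge]
    (6,2)@(13, 5): e=[4,0,4] → X  [on edge]
    (7,2)@(15, 5): e=[0,4,4] → X  [on edge]
    (8,2)@(17, 5): e=[-4,8,4] → .
    (0,3)@(1, 7): e=[0,-4,12] → .  [on edge]
    (1,3)@(3, 7): e=[-4,0,12] → .  [on edge]
    (6,3)@(13, 7): e=[-24,20,12] → .
    (7,3)@(15, 7): e=[-28,24,12] → .
  covered (2 px):
    . . . . . . . . . . . .
    . . . . . . . . . . . .
    . . . . . . X X . . . .
    . . . . . . . . . . . .
    . . . . . . . . . . . .
    . . . . . . . . . . . .
    . . . . . . . . . . . .
    . . . . . . . . . . . .
T2:
  2·area = 164  (B↔C swapped to make it positive)
  edge (22, 2)→(16, 10): d=(-6,8) inclusive
  edge (16, 10)→(0, 4): d=(-16,-6) inclusive
  edge (0, 4)→(22, 2): d=(22,-2) inclusive
    (5,1)@(11, 3): e=[82,82,0] → X  [on edge]
    (6,1)@(13, 3): e=[66,94,4] → X
    (7,1)@(15, 3): e=[50,106,8] → X
    (8,1)@(17, 3): e=[34,118,12] → X
    (9,1)@(19, 3): e=[18,130,16] → X
    (10,1)@(21, 3): e=[2,142,20] → X
    (11,1)@(23, 3): e=[-14,154,24] → .
    (1,2)@(3, 5): e=[134,2,28] → X
    (2,2)@(5, 5): e=[118,14,32] → X
    (3,2)@(7, 5): e=[102,26,36] → X
    (4,2)@(9, 5): e=[86,38,40] → X
    (10,2)@(21, 5): e=[-10,110,64] → .
  covered (21 px):
    . . . . . . . . . . . .
    . . . . . X X X X X X .
    . X X X X X X X X X . .
    . . . . X X X X X . . .
    . . . . . . . X . . . .
    . . . . . . . . . . . .
    . . . . . . . . . . . .
    . . . . . . . . . . . .
T3:
  2·area = 40
  edge (18, 16)→(22, 0): d=(4,-16) inclusive
  edge (22, 0)→(24, 2): d=(2,2) inclusive
  edge (24, 2)→(18, 16): d=(-6,14) inclusive
    (11,0)@(23, 1): e=[20,0,20] → X  [on edge]
    (11,1)@(23, 3): e=[28,4,8] → X
    (10,2)@(21, 5): e=[4,12,24] → X
    (11,2)@(23, 5): e=[36,8,-4] → .
    (10,3)@(21, 7): e=[12,16,12] → X
    (11,3)@(23, 7): e=[44,12,-16] → .
    (10,4)@(21, 9): e=[20,20,0] → X  [on edge]
    (11,4)@(23, 9): e=[52,16,-28] → .
    (10,5)@(21, 11): e=[28,24,-12] → .
    (9,6)@(19, 13): e=[4,32,4] → X
    (10,6)@(21, 13): e=[36,28,-24] → .
    (9,7)@(19, 15): e=[12,36,-8] → .
  covered (6 px):
    . . . . . . . . . . . X
    . . . . . . . . . . . X
    . . . . . . . . . . X .
    . . . . . . . . . . X .
    . . . . . . . . . . X .
    . . . . . . . . . . . .
    . . . . . . . . . X . .
    . . . . . . . . . . . .

Result: "outside"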